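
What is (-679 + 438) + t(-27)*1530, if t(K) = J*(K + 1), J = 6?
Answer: -238921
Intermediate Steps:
t(K) = 6 + 6*K (t(K) = 6*(K + 1) = 6*(1 + K) = 6 + 6*K)
(-679 + 438) + t(-27)*1530 = (-679 + 438) + (6 + 6*(-27))*1530 = -241 + (6 - 162)*1530 = -241 - 156*1530 = -241 - 238680 = -238921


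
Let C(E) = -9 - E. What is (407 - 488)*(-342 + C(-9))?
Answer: 27702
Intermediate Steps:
(407 - 488)*(-342 + C(-9)) = (407 - 488)*(-342 + (-9 - 1*(-9))) = -81*(-342 + (-9 + 9)) = -81*(-342 + 0) = -81*(-342) = 27702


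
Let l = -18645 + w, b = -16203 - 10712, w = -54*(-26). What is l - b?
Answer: 9674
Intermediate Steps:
w = 1404
b = -26915
l = -17241 (l = -18645 + 1404 = -17241)
l - b = -17241 - 1*(-26915) = -17241 + 26915 = 9674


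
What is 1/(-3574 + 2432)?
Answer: -1/1142 ≈ -0.00087566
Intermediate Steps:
1/(-3574 + 2432) = 1/(-1142) = -1/1142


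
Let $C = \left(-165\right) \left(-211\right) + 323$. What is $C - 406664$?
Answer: $-371526$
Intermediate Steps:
$C = 35138$ ($C = 34815 + 323 = 35138$)
$C - 406664 = 35138 - 406664 = -371526$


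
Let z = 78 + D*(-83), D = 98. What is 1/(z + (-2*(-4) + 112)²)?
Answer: 1/6344 ≈ 0.00015763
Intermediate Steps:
z = -8056 (z = 78 + 98*(-83) = 78 - 8134 = -8056)
1/(z + (-2*(-4) + 112)²) = 1/(-8056 + (-2*(-4) + 112)²) = 1/(-8056 + (8 + 112)²) = 1/(-8056 + 120²) = 1/(-8056 + 14400) = 1/6344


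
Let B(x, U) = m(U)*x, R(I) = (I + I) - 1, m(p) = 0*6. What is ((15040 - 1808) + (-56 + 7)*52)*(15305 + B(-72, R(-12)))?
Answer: 163518620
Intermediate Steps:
m(p) = 0
R(I) = -1 + 2*I (R(I) = 2*I - 1 = -1 + 2*I)
B(x, U) = 0 (B(x, U) = 0*x = 0)
((15040 - 1808) + (-56 + 7)*52)*(15305 + B(-72, R(-12))) = ((15040 - 1808) + (-56 + 7)*52)*(15305 + 0) = (13232 - 49*52)*15305 = (13232 - 2548)*15305 = 10684*15305 = 163518620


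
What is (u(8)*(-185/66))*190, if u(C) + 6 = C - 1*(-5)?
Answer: -123025/33 ≈ -3728.0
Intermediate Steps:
u(C) = -1 + C (u(C) = -6 + (C - 1*(-5)) = -6 + (C + 5) = -6 + (5 + C) = -1 + C)
(u(8)*(-185/66))*190 = ((-1 + 8)*(-185/66))*190 = (7*(-185*1/66))*190 = (7*(-185/66))*190 = -1295/66*190 = -123025/33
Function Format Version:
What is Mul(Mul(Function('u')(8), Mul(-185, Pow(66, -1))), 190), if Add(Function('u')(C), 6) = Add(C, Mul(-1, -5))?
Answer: Rational(-123025, 33) ≈ -3728.0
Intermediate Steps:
Function('u')(C) = Add(-1, C) (Function('u')(C) = Add(-6, Add(C, Mul(-1, -5))) = Add(-6, Add(C, 5)) = Add(-6, Add(5, C)) = Add(-1, C))
Mul(Mul(Function('u')(8), Mul(-185, Pow(66, -1))), 190) = Mul(Mul(Add(-1, 8), Mul(-185, Pow(66, -1))), 190) = Mul(Mul(7, Mul(-185, Rational(1, 66))), 190) = Mul(Mul(7, Rational(-185, 66)), 190) = Mul(Rational(-1295, 66), 190) = Rational(-123025, 33)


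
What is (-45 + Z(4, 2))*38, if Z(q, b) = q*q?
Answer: -1102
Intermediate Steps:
Z(q, b) = q²
(-45 + Z(4, 2))*38 = (-45 + 4²)*38 = (-45 + 16)*38 = -29*38 = -1102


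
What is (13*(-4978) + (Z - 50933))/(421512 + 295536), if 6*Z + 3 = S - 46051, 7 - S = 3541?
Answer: -371735/2151144 ≈ -0.17281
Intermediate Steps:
S = -3534 (S = 7 - 1*3541 = 7 - 3541 = -3534)
Z = -24794/3 (Z = -½ + (-3534 - 46051)/6 = -½ + (⅙)*(-49585) = -½ - 49585/6 = -24794/3 ≈ -8264.7)
(13*(-4978) + (Z - 50933))/(421512 + 295536) = (13*(-4978) + (-24794/3 - 50933))/(421512 + 295536) = (-64714 - 177593/3)/717048 = -371735/3*1/717048 = -371735/2151144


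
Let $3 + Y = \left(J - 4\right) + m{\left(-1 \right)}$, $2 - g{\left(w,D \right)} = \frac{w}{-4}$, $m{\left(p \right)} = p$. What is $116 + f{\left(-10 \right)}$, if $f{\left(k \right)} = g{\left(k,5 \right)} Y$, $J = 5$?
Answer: $\frac{235}{2} \approx 117.5$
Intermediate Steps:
$g{\left(w,D \right)} = 2 + \frac{w}{4}$ ($g{\left(w,D \right)} = 2 - \frac{w}{-4} = 2 - w \left(- \frac{1}{4}\right) = 2 - - \frac{w}{4} = 2 + \frac{w}{4}$)
$Y = -3$ ($Y = -3 + \left(\left(5 - 4\right) - 1\right) = -3 + \left(1 - 1\right) = -3 + 0 = -3$)
$f{\left(k \right)} = -6 - \frac{3 k}{4}$ ($f{\left(k \right)} = \left(2 + \frac{k}{4}\right) \left(-3\right) = -6 - \frac{3 k}{4}$)
$116 + f{\left(-10 \right)} = 116 - - \frac{3}{2} = 116 + \left(-6 + \frac{15}{2}\right) = 116 + \frac{3}{2} = \frac{235}{2}$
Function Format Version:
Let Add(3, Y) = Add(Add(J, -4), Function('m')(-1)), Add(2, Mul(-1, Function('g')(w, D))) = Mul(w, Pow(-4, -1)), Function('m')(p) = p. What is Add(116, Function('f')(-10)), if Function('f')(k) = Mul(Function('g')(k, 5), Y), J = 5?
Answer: Rational(235, 2) ≈ 117.50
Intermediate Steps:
Function('g')(w, D) = Add(2, Mul(Rational(1, 4), w)) (Function('g')(w, D) = Add(2, Mul(-1, Mul(w, Pow(-4, -1)))) = Add(2, Mul(-1, Mul(w, Rational(-1, 4)))) = Add(2, Mul(-1, Mul(Rational(-1, 4), w))) = Add(2, Mul(Rational(1, 4), w)))
Y = -3 (Y = Add(-3, Add(Add(5, -4), -1)) = Add(-3, Add(1, -1)) = Add(-3, 0) = -3)
Function('f')(k) = Add(-6, Mul(Rational(-3, 4), k)) (Function('f')(k) = Mul(Add(2, Mul(Rational(1, 4), k)), -3) = Add(-6, Mul(Rational(-3, 4), k)))
Add(116, Function('f')(-10)) = Add(116, Add(-6, Mul(Rational(-3, 4), -10))) = Add(116, Add(-6, Rational(15, 2))) = Add(116, Rational(3, 2)) = Rational(235, 2)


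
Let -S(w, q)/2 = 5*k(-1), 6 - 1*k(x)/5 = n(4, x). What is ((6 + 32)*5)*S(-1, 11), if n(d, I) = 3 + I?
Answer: -38000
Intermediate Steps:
k(x) = 15 - 5*x (k(x) = 30 - 5*(3 + x) = 30 + (-15 - 5*x) = 15 - 5*x)
S(w, q) = -200 (S(w, q) = -10*(15 - 5*(-1)) = -10*(15 + 5) = -10*20 = -2*100 = -200)
((6 + 32)*5)*S(-1, 11) = ((6 + 32)*5)*(-200) = (38*5)*(-200) = 190*(-200) = -38000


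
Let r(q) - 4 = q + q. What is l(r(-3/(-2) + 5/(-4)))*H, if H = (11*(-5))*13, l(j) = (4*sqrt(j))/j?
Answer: -2860*sqrt(2)/3 ≈ -1348.2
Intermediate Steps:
r(q) = 4 + 2*q (r(q) = 4 + (q + q) = 4 + 2*q)
l(j) = 4/sqrt(j)
H = -715 (H = -55*13 = -715)
l(r(-3/(-2) + 5/(-4)))*H = (4/sqrt(4 + 2*(-3/(-2) + 5/(-4))))*(-715) = (4/sqrt(4 + 2*(-3*(-1/2) + 5*(-1/4))))*(-715) = (4/sqrt(4 + 2*(3/2 - 5/4)))*(-715) = (4/sqrt(4 + 2*(1/4)))*(-715) = (4/sqrt(4 + 1/2))*(-715) = (4/sqrt(9/2))*(-715) = (4*(sqrt(2)/3))*(-715) = (4*sqrt(2)/3)*(-715) = -2860*sqrt(2)/3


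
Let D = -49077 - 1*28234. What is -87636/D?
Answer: 87636/77311 ≈ 1.1336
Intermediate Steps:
D = -77311 (D = -49077 - 28234 = -77311)
-87636/D = -87636/(-77311) = -87636*(-1/77311) = 87636/77311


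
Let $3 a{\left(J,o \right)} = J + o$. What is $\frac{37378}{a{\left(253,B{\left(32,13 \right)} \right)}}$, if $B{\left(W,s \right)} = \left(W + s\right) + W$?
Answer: $\frac{1699}{5} \approx 339.8$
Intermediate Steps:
$B{\left(W,s \right)} = s + 2 W$
$a{\left(J,o \right)} = \frac{J}{3} + \frac{o}{3}$ ($a{\left(J,o \right)} = \frac{J + o}{3} = \frac{J}{3} + \frac{o}{3}$)
$\frac{37378}{a{\left(253,B{\left(32,13 \right)} \right)}} = \frac{37378}{\frac{1}{3} \cdot 253 + \frac{13 + 2 \cdot 32}{3}} = \frac{37378}{\frac{253}{3} + \frac{13 + 64}{3}} = \frac{37378}{\frac{253}{3} + \frac{1}{3} \cdot 77} = \frac{37378}{\frac{253}{3} + \frac{77}{3}} = \frac{37378}{110} = 37378 \cdot \frac{1}{110} = \frac{1699}{5}$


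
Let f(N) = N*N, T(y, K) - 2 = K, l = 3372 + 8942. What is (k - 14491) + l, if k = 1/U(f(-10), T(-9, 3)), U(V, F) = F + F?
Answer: -21769/10 ≈ -2176.9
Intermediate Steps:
l = 12314
T(y, K) = 2 + K
f(N) = N**2
U(V, F) = 2*F
k = 1/10 (k = 1/(2*(2 + 3)) = 1/(2*5) = 1/10 ≈ 0.10000)
(k - 14491) + l = (1/10 - 14491) + 12314 = -144909/10 + 12314 = -21769/10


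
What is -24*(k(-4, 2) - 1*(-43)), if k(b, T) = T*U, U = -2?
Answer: -936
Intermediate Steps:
k(b, T) = -2*T (k(b, T) = T*(-2) = -2*T)
-24*(k(-4, 2) - 1*(-43)) = -24*(-2*2 - 1*(-43)) = -24*(-4 + 43) = -24*39 = -936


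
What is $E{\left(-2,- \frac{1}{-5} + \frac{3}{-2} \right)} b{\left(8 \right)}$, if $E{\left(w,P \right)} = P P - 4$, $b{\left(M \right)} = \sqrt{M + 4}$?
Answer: $- \frac{231 \sqrt{3}}{50} \approx -8.0021$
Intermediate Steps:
$b{\left(M \right)} = \sqrt{4 + M}$
$E{\left(w,P \right)} = -4 + P^{2}$ ($E{\left(w,P \right)} = P^{2} - 4 = -4 + P^{2}$)
$E{\left(-2,- \frac{1}{-5} + \frac{3}{-2} \right)} b{\left(8 \right)} = \left(-4 + \left(- \frac{1}{-5} + \frac{3}{-2}\right)^{2}\right) \sqrt{4 + 8} = \left(-4 + \left(\left(-1\right) \left(- \frac{1}{5}\right) + 3 \left(- \frac{1}{2}\right)\right)^{2}\right) \sqrt{12} = \left(-4 + \left(\frac{1}{5} - \frac{3}{2}\right)^{2}\right) 2 \sqrt{3} = \left(-4 + \left(- \frac{13}{10}\right)^{2}\right) 2 \sqrt{3} = \left(-4 + \frac{169}{100}\right) 2 \sqrt{3} = - \frac{231 \cdot 2 \sqrt{3}}{100} = - \frac{231 \sqrt{3}}{50}$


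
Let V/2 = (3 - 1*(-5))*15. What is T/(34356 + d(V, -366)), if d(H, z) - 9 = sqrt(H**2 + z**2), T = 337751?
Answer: 3868937705/393587223 - 675502*sqrt(5321)/393587223 ≈ 9.7047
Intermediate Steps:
V = 240 (V = 2*((3 - 1*(-5))*15) = 2*((3 + 5)*15) = 2*(8*15) = 2*120 = 240)
d(H, z) = 9 + sqrt(H**2 + z**2)
T/(34356 + d(V, -366)) = 337751/(34356 + (9 + sqrt(240**2 + (-366)**2))) = 337751/(34356 + (9 + sqrt(57600 + 133956))) = 337751/(34356 + (9 + sqrt(191556))) = 337751/(34356 + (9 + 6*sqrt(5321))) = 337751/(34365 + 6*sqrt(5321))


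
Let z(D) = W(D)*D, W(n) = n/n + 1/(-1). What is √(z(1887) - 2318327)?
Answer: I*√2318327 ≈ 1522.6*I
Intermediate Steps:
W(n) = 0 (W(n) = 1 + 1*(-1) = 1 - 1 = 0)
z(D) = 0 (z(D) = 0*D = 0)
√(z(1887) - 2318327) = √(0 - 2318327) = √(-2318327) = I*√2318327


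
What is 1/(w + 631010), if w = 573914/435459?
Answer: 435459/274779557504 ≈ 1.5848e-6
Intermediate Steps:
w = 573914/435459 (w = 573914*(1/435459) = 573914/435459 ≈ 1.3180)
1/(w + 631010) = 1/(573914/435459 + 631010) = 1/(274779557504/435459) = 435459/274779557504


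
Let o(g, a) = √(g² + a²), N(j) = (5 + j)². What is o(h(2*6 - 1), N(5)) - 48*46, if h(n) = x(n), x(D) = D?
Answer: -2208 + √10121 ≈ -2107.4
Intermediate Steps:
h(n) = n
o(g, a) = √(a² + g²)
o(h(2*6 - 1), N(5)) - 48*46 = √(((5 + 5)²)² + (2*6 - 1)²) - 48*46 = √((10²)² + (12 - 1)²) - 2208 = √(100² + 11²) - 2208 = √(10000 + 121) - 2208 = √10121 - 2208 = -2208 + √10121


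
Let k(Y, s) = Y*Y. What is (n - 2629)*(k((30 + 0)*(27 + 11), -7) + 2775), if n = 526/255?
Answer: -58161375925/17 ≈ -3.4213e+9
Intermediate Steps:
k(Y, s) = Y²
n = 526/255 (n = 526*(1/255) = 526/255 ≈ 2.0627)
(n - 2629)*(k((30 + 0)*(27 + 11), -7) + 2775) = (526/255 - 2629)*(((30 + 0)*(27 + 11))² + 2775) = -669869*((30*38)² + 2775)/255 = -669869*(1140² + 2775)/255 = -669869*(1299600 + 2775)/255 = -669869/255*1302375 = -58161375925/17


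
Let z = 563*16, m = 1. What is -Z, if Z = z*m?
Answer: -9008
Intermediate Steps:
z = 9008
Z = 9008 (Z = 9008*1 = 9008)
-Z = -1*9008 = -9008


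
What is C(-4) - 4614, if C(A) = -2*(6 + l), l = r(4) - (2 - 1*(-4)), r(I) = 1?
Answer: -4616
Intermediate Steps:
l = -5 (l = 1 - (2 - 1*(-4)) = 1 - (2 + 4) = 1 - 1*6 = 1 - 6 = -5)
C(A) = -2 (C(A) = -2*(6 - 5) = -2*1 = -2)
C(-4) - 4614 = -2 - 4614 = -4616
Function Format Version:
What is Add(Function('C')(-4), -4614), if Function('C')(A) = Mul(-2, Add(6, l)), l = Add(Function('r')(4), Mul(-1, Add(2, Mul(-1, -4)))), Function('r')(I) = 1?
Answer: -4616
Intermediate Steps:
l = -5 (l = Add(1, Mul(-1, Add(2, Mul(-1, -4)))) = Add(1, Mul(-1, Add(2, 4))) = Add(1, Mul(-1, 6)) = Add(1, -6) = -5)
Function('C')(A) = -2 (Function('C')(A) = Mul(-2, Add(6, -5)) = Mul(-2, 1) = -2)
Add(Function('C')(-4), -4614) = Add(-2, -4614) = -4616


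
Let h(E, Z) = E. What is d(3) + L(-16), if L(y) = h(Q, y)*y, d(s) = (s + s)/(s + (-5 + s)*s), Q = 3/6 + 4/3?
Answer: -94/3 ≈ -31.333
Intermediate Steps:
Q = 11/6 (Q = 3*(⅙) + 4*(⅓) = ½ + 4/3 = 11/6 ≈ 1.8333)
d(s) = 2*s/(s + s*(-5 + s)) (d(s) = (2*s)/(s + s*(-5 + s)) = 2*s/(s + s*(-5 + s)))
L(y) = 11*y/6
d(3) + L(-16) = 2/(-4 + 3) + (11/6)*(-16) = 2/(-1) - 88/3 = 2*(-1) - 88/3 = -2 - 88/3 = -94/3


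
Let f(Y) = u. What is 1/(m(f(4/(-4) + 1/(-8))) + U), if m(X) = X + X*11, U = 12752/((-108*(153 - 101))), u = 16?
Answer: 351/66595 ≈ 0.0052707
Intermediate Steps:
f(Y) = 16
U = -797/351 (U = 12752/((-108*52)) = 12752/(-5616) = 12752*(-1/5616) = -797/351 ≈ -2.2707)
m(X) = 12*X (m(X) = X + 11*X = 12*X)
1/(m(f(4/(-4) + 1/(-8))) + U) = 1/(12*16 - 797/351) = 1/(192 - 797/351) = 1/(66595/351) = 351/66595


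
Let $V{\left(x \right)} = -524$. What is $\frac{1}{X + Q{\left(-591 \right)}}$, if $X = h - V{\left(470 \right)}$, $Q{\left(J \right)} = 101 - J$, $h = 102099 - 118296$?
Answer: $- \frac{1}{14981} \approx -6.6751 \cdot 10^{-5}$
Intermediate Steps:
$h = -16197$
$X = -15673$ ($X = -16197 - -524 = -16197 + 524 = -15673$)
$\frac{1}{X + Q{\left(-591 \right)}} = \frac{1}{-15673 + \left(101 - -591\right)} = \frac{1}{-15673 + \left(101 + 591\right)} = \frac{1}{-15673 + 692} = \frac{1}{-14981} = - \frac{1}{14981}$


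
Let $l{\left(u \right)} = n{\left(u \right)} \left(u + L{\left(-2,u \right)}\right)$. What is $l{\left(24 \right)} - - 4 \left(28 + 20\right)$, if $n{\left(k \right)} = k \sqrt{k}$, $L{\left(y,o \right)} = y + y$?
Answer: $192 + 960 \sqrt{6} \approx 2543.5$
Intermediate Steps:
$L{\left(y,o \right)} = 2 y$
$n{\left(k \right)} = k^{\frac{3}{2}}$
$l{\left(u \right)} = u^{\frac{3}{2}} \left(-4 + u\right)$ ($l{\left(u \right)} = u^{\frac{3}{2}} \left(u + 2 \left(-2\right)\right) = u^{\frac{3}{2}} \left(u - 4\right) = u^{\frac{3}{2}} \left(-4 + u\right)$)
$l{\left(24 \right)} - - 4 \left(28 + 20\right) = 24^{\frac{3}{2}} \left(-4 + 24\right) - - 4 \left(28 + 20\right) = 48 \sqrt{6} \cdot 20 - \left(-4\right) 48 = 960 \sqrt{6} - -192 = 960 \sqrt{6} + 192 = 192 + 960 \sqrt{6}$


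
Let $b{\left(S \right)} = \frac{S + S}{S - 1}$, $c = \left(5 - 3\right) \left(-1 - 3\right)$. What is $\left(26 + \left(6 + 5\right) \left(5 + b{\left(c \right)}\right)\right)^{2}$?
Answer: $\frac{819025}{81} \approx 10111.0$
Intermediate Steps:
$c = -8$ ($c = 2 \left(-4\right) = -8$)
$b{\left(S \right)} = \frac{2 S}{-1 + S}$
$\left(26 + \left(6 + 5\right) \left(5 + b{\left(c \right)}\right)\right)^{2} = \left(26 + \left(6 + 5\right) \left(5 + 2 \left(-8\right) \frac{1}{-1 - 8}\right)\right)^{2} = \left(26 + 11 \left(5 + 2 \left(-8\right) \frac{1}{-9}\right)\right)^{2} = \left(26 + 11 \left(5 + 2 \left(-8\right) \left(- \frac{1}{9}\right)\right)\right)^{2} = \left(26 + 11 \left(5 + \frac{16}{9}\right)\right)^{2} = \left(26 + 11 \cdot \frac{61}{9}\right)^{2} = \left(26 + \frac{671}{9}\right)^{2} = \left(\frac{905}{9}\right)^{2} = \frac{819025}{81}$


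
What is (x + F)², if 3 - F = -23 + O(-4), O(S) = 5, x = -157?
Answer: 18496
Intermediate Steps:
F = 21 (F = 3 - (-23 + 5) = 3 - 1*(-18) = 3 + 18 = 21)
(x + F)² = (-157 + 21)² = (-136)² = 18496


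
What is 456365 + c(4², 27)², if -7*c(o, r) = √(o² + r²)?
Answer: 22362870/49 ≈ 4.5639e+5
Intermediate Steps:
c(o, r) = -√(o² + r²)/7
456365 + c(4², 27)² = 456365 + (-√((4²)² + 27²)/7)² = 456365 + (-√(16² + 729)/7)² = 456365 + (-√(256 + 729)/7)² = 456365 + (-√985/7)² = 456365 + 985/49 = 22362870/49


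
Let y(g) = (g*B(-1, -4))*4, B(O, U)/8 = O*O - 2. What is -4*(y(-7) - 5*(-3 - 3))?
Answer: -1016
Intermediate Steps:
B(O, U) = -16 + 8*O² (B(O, U) = 8*(O*O - 2) = 8*(O² - 2) = 8*(-2 + O²) = -16 + 8*O²)
y(g) = -32*g (y(g) = (g*(-16 + 8*(-1)²))*4 = (g*(-16 + 8*1))*4 = (g*(-16 + 8))*4 = (g*(-8))*4 = -8*g*4 = -32*g)
-4*(y(-7) - 5*(-3 - 3)) = -4*(-32*(-7) - 5*(-3 - 3)) = -4*(224 - 5*(-6)) = -4*(224 + 30) = -4*254 = -1016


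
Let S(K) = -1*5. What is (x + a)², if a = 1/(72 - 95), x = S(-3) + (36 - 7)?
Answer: 303601/529 ≈ 573.92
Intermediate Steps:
S(K) = -5
x = 24 (x = -5 + (36 - 7) = -5 + 29 = 24)
a = -1/23 (a = 1/(-23) = -1/23 ≈ -0.043478)
(x + a)² = (24 - 1/23)² = (551/23)² = 303601/529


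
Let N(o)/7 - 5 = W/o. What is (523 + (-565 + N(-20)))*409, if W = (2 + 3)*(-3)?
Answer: -2863/4 ≈ -715.75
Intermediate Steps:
W = -15 (W = 5*(-3) = -15)
N(o) = 35 - 105/o (N(o) = 35 + 7*(-15/o) = 35 - 105/o)
(523 + (-565 + N(-20)))*409 = (523 + (-565 + (35 - 105/(-20))))*409 = (523 + (-565 + (35 - 105*(-1/20))))*409 = (523 + (-565 + (35 + 21/4)))*409 = (523 + (-565 + 161/4))*409 = (523 - 2099/4)*409 = -7/4*409 = -2863/4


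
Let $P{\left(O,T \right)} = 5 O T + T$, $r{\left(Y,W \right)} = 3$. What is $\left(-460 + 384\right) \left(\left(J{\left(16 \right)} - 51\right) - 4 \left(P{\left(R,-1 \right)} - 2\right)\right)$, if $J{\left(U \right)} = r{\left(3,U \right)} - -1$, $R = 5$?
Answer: $-4940$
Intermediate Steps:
$P{\left(O,T \right)} = T + 5 O T$ ($P{\left(O,T \right)} = 5 O T + T = T + 5 O T$)
$J{\left(U \right)} = 4$ ($J{\left(U \right)} = 3 - -1 = 3 + 1 = 4$)
$\left(-460 + 384\right) \left(\left(J{\left(16 \right)} - 51\right) - 4 \left(P{\left(R,-1 \right)} - 2\right)\right) = \left(-460 + 384\right) \left(\left(4 - 51\right) - 4 \left(- (1 + 5 \cdot 5) - 2\right)\right) = - 76 \left(-47 - 4 \left(- (1 + 25) - 2\right)\right) = - 76 \left(-47 - 4 \left(\left(-1\right) 26 - 2\right)\right) = - 76 \left(-47 - 4 \left(-26 - 2\right)\right) = - 76 \left(-47 - -112\right) = - 76 \left(-47 + 112\right) = \left(-76\right) 65 = -4940$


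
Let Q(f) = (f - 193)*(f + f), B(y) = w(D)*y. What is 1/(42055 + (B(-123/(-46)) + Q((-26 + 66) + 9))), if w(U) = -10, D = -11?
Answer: 23/642074 ≈ 3.5821e-5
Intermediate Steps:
B(y) = -10*y
Q(f) = 2*f*(-193 + f) (Q(f) = (-193 + f)*(2*f) = 2*f*(-193 + f))
1/(42055 + (B(-123/(-46)) + Q((-26 + 66) + 9))) = 1/(42055 + (-(-1230)/(-46) + 2*((-26 + 66) + 9)*(-193 + ((-26 + 66) + 9)))) = 1/(42055 + (-(-1230)*(-1)/46 + 2*(40 + 9)*(-193 + (40 + 9)))) = 1/(42055 + (-10*123/46 + 2*49*(-193 + 49))) = 1/(42055 + (-615/23 + 2*49*(-144))) = 1/(42055 + (-615/23 - 14112)) = 1/(42055 - 325191/23) = 1/(642074/23) = 23/642074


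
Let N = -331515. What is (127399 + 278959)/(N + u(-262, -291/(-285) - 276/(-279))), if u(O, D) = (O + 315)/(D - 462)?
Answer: -825721284611/673640205945 ≈ -1.2258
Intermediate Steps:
u(O, D) = (315 + O)/(-462 + D)
(127399 + 278959)/(N + u(-262, -291/(-285) - 276/(-279))) = (127399 + 278959)/(-331515 + (315 - 262)/(-462 + (-291/(-285) - 276/(-279)))) = 406358/(-331515 + 53/(-462 + (-291*(-1/285) - 276*(-1/279)))) = 406358/(-331515 + 53/(-462 + (97/95 + 92/93))) = 406358/(-331515 + 53/(-462 + 17761/8835)) = 406358/(-331515 + 53/(-4064009/8835)) = 406358/(-331515 - 8835/4064009*53) = 406358/(-331515 - 468255/4064009) = 406358/(-1347280411890/4064009) = 406358*(-4064009/1347280411890) = -825721284611/673640205945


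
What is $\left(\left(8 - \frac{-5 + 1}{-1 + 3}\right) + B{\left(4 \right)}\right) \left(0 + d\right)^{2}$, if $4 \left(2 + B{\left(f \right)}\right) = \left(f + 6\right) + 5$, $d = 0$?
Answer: $0$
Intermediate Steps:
$B{\left(f \right)} = \frac{3}{4} + \frac{f}{4}$ ($B{\left(f \right)} = -2 + \frac{\left(f + 6\right) + 5}{4} = -2 + \frac{\left(6 + f\right) + 5}{4} = -2 + \frac{11 + f}{4} = -2 + \left(\frac{11}{4} + \frac{f}{4}\right) = \frac{3}{4} + \frac{f}{4}$)
$\left(\left(8 - \frac{-5 + 1}{-1 + 3}\right) + B{\left(4 \right)}\right) \left(0 + d\right)^{2} = \left(\left(8 - \frac{-5 + 1}{-1 + 3}\right) + \left(\frac{3}{4} + \frac{1}{4} \cdot 4\right)\right) \left(0 + 0\right)^{2} = \left(\left(8 - - \frac{4}{2}\right) + \left(\frac{3}{4} + 1\right)\right) 0^{2} = \left(\left(8 - \left(-4\right) \frac{1}{2}\right) + \frac{7}{4}\right) 0 = \left(\left(8 - -2\right) + \frac{7}{4}\right) 0 = \left(\left(8 + 2\right) + \frac{7}{4}\right) 0 = \left(10 + \frac{7}{4}\right) 0 = \frac{47}{4} \cdot 0 = 0$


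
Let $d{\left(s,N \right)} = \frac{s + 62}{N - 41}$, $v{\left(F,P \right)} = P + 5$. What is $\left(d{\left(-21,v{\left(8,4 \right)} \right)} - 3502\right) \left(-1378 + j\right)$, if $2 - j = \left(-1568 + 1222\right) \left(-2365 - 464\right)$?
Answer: $\frac{54943221025}{16} \approx 3.434 \cdot 10^{9}$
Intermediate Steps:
$v{\left(F,P \right)} = 5 + P$
$d{\left(s,N \right)} = \frac{62 + s}{-41 + N}$
$j = -978832$ ($j = 2 - \left(-1568 + 1222\right) \left(-2365 - 464\right) = 2 - \left(-346\right) \left(-2829\right) = 2 - 978834 = -978832$)
$\left(d{\left(-21,v{\left(8,4 \right)} \right)} - 3502\right) \left(-1378 + j\right) = \left(\frac{62 - 21}{-41 + \left(5 + 4\right)} - 3502\right) \left(-1378 - 978832\right) = \left(\frac{1}{-41 + 9} \cdot 41 - 3502\right) \left(-980210\right) = \left(\frac{1}{-32} \cdot 41 - 3502\right) \left(-980210\right) = \left(\left(- \frac{1}{32}\right) 41 - 3502\right) \left(-980210\right) = \left(- \frac{41}{32} - 3502\right) \left(-980210\right) = \left(- \frac{112105}{32}\right) \left(-980210\right) = \frac{54943221025}{16}$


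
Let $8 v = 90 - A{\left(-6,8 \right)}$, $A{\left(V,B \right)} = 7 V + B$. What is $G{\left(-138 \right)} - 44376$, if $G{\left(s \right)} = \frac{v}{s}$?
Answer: $- \frac{12247807}{276} \approx -44376.0$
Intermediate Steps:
$A{\left(V,B \right)} = B + 7 V$
$v = \frac{31}{2}$ ($v = \frac{90 - \left(8 + 7 \left(-6\right)\right)}{8} = \frac{90 - \left(8 - 42\right)}{8} = \frac{90 - -34}{8} = \frac{90 + 34}{8} = \frac{1}{8} \cdot 124 = \frac{31}{2} \approx 15.5$)
$G{\left(s \right)} = \frac{31}{2 s}$
$G{\left(-138 \right)} - 44376 = \frac{31}{2 \left(-138\right)} - 44376 = \frac{31}{2} \left(- \frac{1}{138}\right) - 44376 = - \frac{31}{276} - 44376 = - \frac{12247807}{276}$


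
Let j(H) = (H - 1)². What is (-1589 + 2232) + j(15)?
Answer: 839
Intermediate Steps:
j(H) = (-1 + H)²
(-1589 + 2232) + j(15) = (-1589 + 2232) + (-1 + 15)² = 643 + 14² = 643 + 196 = 839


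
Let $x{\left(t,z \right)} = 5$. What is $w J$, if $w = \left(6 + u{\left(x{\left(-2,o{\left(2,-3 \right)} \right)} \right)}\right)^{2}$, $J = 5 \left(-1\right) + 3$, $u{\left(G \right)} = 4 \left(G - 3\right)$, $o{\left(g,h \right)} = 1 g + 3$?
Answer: $-392$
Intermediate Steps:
$o{\left(g,h \right)} = 3 + g$ ($o{\left(g,h \right)} = g + 3 = 3 + g$)
$u{\left(G \right)} = -12 + 4 G$ ($u{\left(G \right)} = 4 \left(-3 + G\right) = -12 + 4 G$)
$J = -2$ ($J = -5 + 3 = -2$)
$w = 196$ ($w = \left(6 + \left(-12 + 4 \cdot 5\right)\right)^{2} = \left(6 + \left(-12 + 20\right)\right)^{2} = \left(6 + 8\right)^{2} = 14^{2} = 196$)
$w J = 196 \left(-2\right) = -392$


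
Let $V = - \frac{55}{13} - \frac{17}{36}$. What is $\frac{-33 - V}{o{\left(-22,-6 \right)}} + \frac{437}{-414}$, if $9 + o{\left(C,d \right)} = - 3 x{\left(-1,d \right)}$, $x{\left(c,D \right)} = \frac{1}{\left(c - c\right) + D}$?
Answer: $\frac{266}{117} \approx 2.2735$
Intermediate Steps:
$x{\left(c,D \right)} = \frac{1}{D}$ ($x{\left(c,D \right)} = \frac{1}{0 + D} = \frac{1}{D}$)
$V = - \frac{2201}{468}$ ($V = \left(-55\right) \frac{1}{13} - \frac{17}{36} = - \frac{55}{13} - \frac{17}{36} = - \frac{2201}{468} \approx -4.703$)
$o{\left(C,d \right)} = -9 - \frac{3}{d}$
$\frac{-33 - V}{o{\left(-22,-6 \right)}} + \frac{437}{-414} = \frac{-33 - - \frac{2201}{468}}{-9 - \frac{3}{-6}} + \frac{437}{-414} = \frac{-33 + \frac{2201}{468}}{-9 - - \frac{1}{2}} + 437 \left(- \frac{1}{414}\right) = - \frac{13243}{468 \left(-9 + \frac{1}{2}\right)} - \frac{19}{18} = - \frac{13243}{468 \left(- \frac{17}{2}\right)} - \frac{19}{18} = \left(- \frac{13243}{468}\right) \left(- \frac{2}{17}\right) - \frac{19}{18} = \frac{779}{234} - \frac{19}{18} = \frac{266}{117}$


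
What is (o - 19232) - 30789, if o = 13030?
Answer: -36991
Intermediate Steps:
(o - 19232) - 30789 = (13030 - 19232) - 30789 = -6202 - 30789 = -36991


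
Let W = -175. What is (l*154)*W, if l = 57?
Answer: -1536150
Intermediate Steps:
(l*154)*W = (57*154)*(-175) = 8778*(-175) = -1536150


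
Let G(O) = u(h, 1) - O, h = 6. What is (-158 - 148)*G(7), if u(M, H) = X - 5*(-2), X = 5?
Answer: -2448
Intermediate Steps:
u(M, H) = 15 (u(M, H) = 5 - 5*(-2) = 5 + 10 = 15)
G(O) = 15 - O
(-158 - 148)*G(7) = (-158 - 148)*(15 - 1*7) = -306*(15 - 7) = -306*8 = -2448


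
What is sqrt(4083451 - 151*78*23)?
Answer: sqrt(3812557) ≈ 1952.6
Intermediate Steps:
sqrt(4083451 - 151*78*23) = sqrt(4083451 - 11778*23) = sqrt(4083451 - 270894) = sqrt(3812557)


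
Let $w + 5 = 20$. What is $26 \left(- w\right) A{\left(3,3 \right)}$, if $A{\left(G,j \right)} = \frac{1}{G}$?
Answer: $-130$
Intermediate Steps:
$w = 15$ ($w = -5 + 20 = 15$)
$26 \left(- w\right) A{\left(3,3 \right)} = \frac{26 \left(\left(-1\right) 15\right)}{3} = 26 \left(-15\right) \frac{1}{3} = \left(-390\right) \frac{1}{3} = -130$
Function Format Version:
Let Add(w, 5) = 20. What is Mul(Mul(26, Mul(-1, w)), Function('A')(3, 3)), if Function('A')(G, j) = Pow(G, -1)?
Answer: -130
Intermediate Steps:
w = 15 (w = Add(-5, 20) = 15)
Mul(Mul(26, Mul(-1, w)), Function('A')(3, 3)) = Mul(Mul(26, Mul(-1, 15)), Pow(3, -1)) = Mul(Mul(26, -15), Rational(1, 3)) = Mul(-390, Rational(1, 3)) = -130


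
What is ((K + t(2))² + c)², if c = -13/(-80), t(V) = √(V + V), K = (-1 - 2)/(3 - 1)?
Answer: 1089/6400 ≈ 0.17016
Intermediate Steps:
K = -3/2 ≈ -1.5000
t(V) = √2*√V (t(V) = √(2*V) = √2*√V)
c = 13/80 (c = -13*(-1/80) = 13/80 ≈ 0.16250)
((K + t(2))² + c)² = ((-3/2 + √2*√2)² + 13/80)² = ((-3/2 + 2)² + 13/80)² = ((½)² + 13/80)² = (¼ + 13/80)² = (33/80)² = 1089/6400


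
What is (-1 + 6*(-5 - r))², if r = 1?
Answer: 1369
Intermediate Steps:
(-1 + 6*(-5 - r))² = (-1 + 6*(-5 - 1*1))² = (-1 + 6*(-5 - 1))² = (-1 + 6*(-6))² = (-1 - 36)² = (-37)² = 1369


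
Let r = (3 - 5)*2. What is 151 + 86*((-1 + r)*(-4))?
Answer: 1871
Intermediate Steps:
r = -4 (r = -2*2 = -4)
151 + 86*((-1 + r)*(-4)) = 151 + 86*((-1 - 4)*(-4)) = 151 + 86*(-5*(-4)) = 151 + 86*20 = 151 + 1720 = 1871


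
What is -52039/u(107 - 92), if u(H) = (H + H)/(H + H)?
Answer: -52039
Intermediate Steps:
u(H) = 1 (u(H) = (2*H)/((2*H)) = (2*H)*(1/(2*H)) = 1)
-52039/u(107 - 92) = -52039/1 = -52039*1 = -52039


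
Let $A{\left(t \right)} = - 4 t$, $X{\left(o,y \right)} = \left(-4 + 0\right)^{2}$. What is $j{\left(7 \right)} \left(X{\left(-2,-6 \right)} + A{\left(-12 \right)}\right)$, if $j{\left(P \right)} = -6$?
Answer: $-384$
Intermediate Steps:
$X{\left(o,y \right)} = 16$ ($X{\left(o,y \right)} = \left(-4\right)^{2} = 16$)
$j{\left(7 \right)} \left(X{\left(-2,-6 \right)} + A{\left(-12 \right)}\right) = - 6 \left(16 - -48\right) = - 6 \left(16 + 48\right) = \left(-6\right) 64 = -384$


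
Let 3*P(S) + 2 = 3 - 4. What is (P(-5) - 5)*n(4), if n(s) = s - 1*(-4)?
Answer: -48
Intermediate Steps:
n(s) = 4 + s (n(s) = s + 4 = 4 + s)
P(S) = -1 (P(S) = -2/3 + (3 - 4)/3 = -2/3 + (1/3)*(-1) = -2/3 - 1/3 = -1)
(P(-5) - 5)*n(4) = (-1 - 5)*(4 + 4) = -6*8 = -48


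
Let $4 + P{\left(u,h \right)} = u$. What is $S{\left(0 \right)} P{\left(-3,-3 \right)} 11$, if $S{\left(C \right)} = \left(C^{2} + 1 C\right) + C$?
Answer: $0$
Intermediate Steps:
$P{\left(u,h \right)} = -4 + u$
$S{\left(C \right)} = C^{2} + 2 C$ ($S{\left(C \right)} = \left(C^{2} + C\right) + C = \left(C + C^{2}\right) + C = C^{2} + 2 C$)
$S{\left(0 \right)} P{\left(-3,-3 \right)} 11 = 0 \left(2 + 0\right) \left(-4 - 3\right) 11 = 0 \cdot 2 \left(-7\right) 11 = 0 \left(-7\right) 11 = 0 \cdot 11 = 0$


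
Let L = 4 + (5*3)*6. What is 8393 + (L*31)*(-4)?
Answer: -3263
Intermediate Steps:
L = 94 (L = 4 + 15*6 = 4 + 90 = 94)
8393 + (L*31)*(-4) = 8393 + (94*31)*(-4) = 8393 + 2914*(-4) = 8393 - 11656 = -3263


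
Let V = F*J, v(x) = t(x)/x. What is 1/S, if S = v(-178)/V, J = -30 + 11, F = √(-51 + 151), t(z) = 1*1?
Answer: 33820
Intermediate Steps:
t(z) = 1
v(x) = 1/x
F = 10 (F = √100 = 10)
J = -19
V = -190 (V = 10*(-19) = -190)
S = 1/33820 (S = 1/(-178*(-190)) = -1/178*(-1/190) = 1/33820 ≈ 2.9568e-5)
1/S = 1/(1/33820) = 33820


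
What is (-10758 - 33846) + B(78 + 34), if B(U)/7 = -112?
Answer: -45388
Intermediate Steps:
B(U) = -784 (B(U) = 7*(-112) = -784)
(-10758 - 33846) + B(78 + 34) = (-10758 - 33846) - 784 = -44604 - 784 = -45388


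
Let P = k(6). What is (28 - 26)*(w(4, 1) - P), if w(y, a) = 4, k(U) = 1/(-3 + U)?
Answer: 22/3 ≈ 7.3333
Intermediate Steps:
P = 1/3 (P = 1/(-3 + 6) = 1/3 ≈ 0.33333)
(28 - 26)*(w(4, 1) - P) = (28 - 26)*(4 - 1*1/3) = 2*(4 - 1/3) = 2*(11/3) = 22/3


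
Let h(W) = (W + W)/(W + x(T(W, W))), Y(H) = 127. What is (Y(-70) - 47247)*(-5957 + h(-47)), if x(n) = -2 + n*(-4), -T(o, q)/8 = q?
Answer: 435913104240/1553 ≈ 2.8069e+8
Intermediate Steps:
T(o, q) = -8*q
x(n) = -2 - 4*n
h(W) = 2*W/(-2 + 33*W) (h(W) = (W + W)/(W + (-2 - (-32)*W)) = (2*W)/(W + (-2 + 32*W)) = (2*W)/(-2 + 33*W) = 2*W/(-2 + 33*W))
(Y(-70) - 47247)*(-5957 + h(-47)) = (127 - 47247)*(-5957 + 2*(-47)/(-2 + 33*(-47))) = -47120*(-5957 + 2*(-47)/(-2 - 1551)) = -47120*(-5957 + 2*(-47)/(-1553)) = -47120*(-5957 + 2*(-47)*(-1/1553)) = -47120*(-5957 + 94/1553) = -47120*(-9251127/1553) = 435913104240/1553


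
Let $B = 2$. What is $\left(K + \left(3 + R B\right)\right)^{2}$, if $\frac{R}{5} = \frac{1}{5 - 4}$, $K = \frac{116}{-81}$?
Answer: $\frac{877969}{6561} \approx 133.82$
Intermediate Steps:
$K = - \frac{116}{81}$ ($K = 116 \left(- \frac{1}{81}\right) = - \frac{116}{81} \approx -1.4321$)
$R = 5$ ($R = \frac{5}{5 - 4} = \frac{5}{1} = 5 \cdot 1 = 5$)
$\left(K + \left(3 + R B\right)\right)^{2} = \left(- \frac{116}{81} + \left(3 + 5 \cdot 2\right)\right)^{2} = \left(- \frac{116}{81} + \left(3 + 10\right)\right)^{2} = \left(- \frac{116}{81} + 13\right)^{2} = \left(\frac{937}{81}\right)^{2} = \frac{877969}{6561}$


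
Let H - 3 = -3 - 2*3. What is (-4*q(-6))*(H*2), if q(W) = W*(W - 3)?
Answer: 2592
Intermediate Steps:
H = -6 (H = 3 + (-3 - 2*3) = 3 + (-3 - 6) = 3 - 9 = -6)
q(W) = W*(-3 + W)
(-4*q(-6))*(H*2) = (-(-24)*(-3 - 6))*(-6*2) = -(-24)*(-9)*(-12) = -4*54*(-12) = -216*(-12) = 2592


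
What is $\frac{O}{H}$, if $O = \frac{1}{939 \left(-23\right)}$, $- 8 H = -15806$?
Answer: $- \frac{4}{170681091} \approx -2.3436 \cdot 10^{-8}$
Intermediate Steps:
$H = \frac{7903}{4}$ ($H = \left(- \frac{1}{8}\right) \left(-15806\right) = \frac{7903}{4} \approx 1975.8$)
$O = - \frac{1}{21597}$ ($O = \frac{1}{-21597} = - \frac{1}{21597} \approx -4.6303 \cdot 10^{-5}$)
$\frac{O}{H} = - \frac{1}{21597 \cdot \frac{7903}{4}} = \left(- \frac{1}{21597}\right) \frac{4}{7903} = - \frac{4}{170681091}$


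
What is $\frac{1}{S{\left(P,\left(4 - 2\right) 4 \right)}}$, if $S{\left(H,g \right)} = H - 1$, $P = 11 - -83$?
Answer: $\frac{1}{93} \approx 0.010753$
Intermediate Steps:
$P = 94$ ($P = 11 + 83 = 94$)
$S{\left(H,g \right)} = -1 + H$ ($S{\left(H,g \right)} = H - 1 = -1 + H$)
$\frac{1}{S{\left(P,\left(4 - 2\right) 4 \right)}} = \frac{1}{-1 + 94} = \frac{1}{93}$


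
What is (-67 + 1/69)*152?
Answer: -702544/69 ≈ -10182.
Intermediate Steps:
(-67 + 1/69)*152 = -4622/69*152 = -702544/69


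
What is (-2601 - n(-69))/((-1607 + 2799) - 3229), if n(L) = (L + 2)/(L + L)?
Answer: 359005/281106 ≈ 1.2771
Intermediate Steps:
n(L) = (2 + L)/(2*L) (n(L) = (2 + L)/((2*L)) = (2 + L)*(1/(2*L)) = (2 + L)/(2*L))
(-2601 - n(-69))/((-1607 + 2799) - 3229) = (-2601 - (2 - 69)/(2*(-69)))/((-1607 + 2799) - 3229) = (-2601 - (-1)*(-67)/(2*69))/(1192 - 3229) = (-2601 - 1*67/138)/(-2037) = (-2601 - 67/138)*(-1/2037) = -359005/138*(-1/2037) = 359005/281106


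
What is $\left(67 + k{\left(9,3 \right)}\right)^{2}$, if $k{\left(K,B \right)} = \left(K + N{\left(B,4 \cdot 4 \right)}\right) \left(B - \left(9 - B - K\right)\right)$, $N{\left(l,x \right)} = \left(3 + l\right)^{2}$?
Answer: $113569$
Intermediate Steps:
$k{\left(K,B \right)} = \left(K + \left(3 + B\right)^{2}\right) \left(-9 + K + 2 B\right)$ ($k{\left(K,B \right)} = \left(K + \left(3 + B\right)^{2}\right) \left(B - \left(9 - B - K\right)\right) = \left(K + \left(3 + B\right)^{2}\right) \left(B + \left(-9 + B + K\right)\right) = \left(K + \left(3 + B\right)^{2}\right) \left(-9 + K + 2 B\right)$)
$\left(67 + k{\left(9,3 \right)}\right)^{2} = \left(67 + \left(-81 + 9^{2} - 108 + 2 \cdot 3^{3} + 3 \cdot 3^{2} + 9 \cdot 3^{2} + 8 \cdot 3 \cdot 9\right)\right)^{2} = \left(67 + \left(-81 + 81 - 108 + 2 \cdot 27 + 3 \cdot 9 + 9 \cdot 9 + 216\right)\right)^{2} = \left(67 + \left(-81 + 81 - 108 + 54 + 27 + 81 + 216\right)\right)^{2} = \left(67 + 270\right)^{2} = 337^{2} = 113569$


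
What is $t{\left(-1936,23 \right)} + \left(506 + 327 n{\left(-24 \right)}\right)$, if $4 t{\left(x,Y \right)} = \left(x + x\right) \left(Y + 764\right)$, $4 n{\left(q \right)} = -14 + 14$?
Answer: $-761310$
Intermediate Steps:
$n{\left(q \right)} = 0$ ($n{\left(q \right)} = \frac{-14 + 14}{4} = \frac{1}{4} \cdot 0 = 0$)
$t{\left(x,Y \right)} = \frac{x \left(764 + Y\right)}{2}$ ($t{\left(x,Y \right)} = \frac{\left(x + x\right) \left(Y + 764\right)}{4} = \frac{2 x \left(764 + Y\right)}{4} = \frac{x \left(764 + Y\right)}{2}$)
$t{\left(-1936,23 \right)} + \left(506 + 327 n{\left(-24 \right)}\right) = \frac{1}{2} \left(-1936\right) \left(764 + 23\right) + \left(506 + 327 \cdot 0\right) = \frac{1}{2} \left(-1936\right) 787 + \left(506 + 0\right) = -761816 + 506 = -761310$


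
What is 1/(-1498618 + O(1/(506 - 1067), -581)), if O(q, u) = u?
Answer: -1/1499199 ≈ -6.6702e-7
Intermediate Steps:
1/(-1498618 + O(1/(506 - 1067), -581)) = 1/(-1498618 - 581) = 1/(-1499199) = -1/1499199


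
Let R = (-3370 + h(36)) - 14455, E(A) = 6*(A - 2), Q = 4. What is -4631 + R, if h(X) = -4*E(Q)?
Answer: -22504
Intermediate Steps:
E(A) = -12 + 6*A (E(A) = 6*(-2 + A) = -12 + 6*A)
h(X) = -48 (h(X) = -4*(-12 + 6*4) = -4*(-12 + 24) = -4*12 = -48)
R = -17873 (R = (-3370 - 48) - 14455 = -3418 - 14455 = -17873)
-4631 + R = -4631 - 17873 = -22504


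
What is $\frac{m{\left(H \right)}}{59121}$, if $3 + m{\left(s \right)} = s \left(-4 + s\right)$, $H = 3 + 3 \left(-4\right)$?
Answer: $\frac{38}{19707} \approx 0.0019282$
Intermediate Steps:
$H = -9$ ($H = 3 - 12 = -9$)
$m{\left(s \right)} = -3 + s \left(-4 + s\right)$
$\frac{m{\left(H \right)}}{59121} = \frac{-3 + \left(-9\right)^{2} - -36}{59121} = \left(-3 + 81 + 36\right) \frac{1}{59121} = 114 \cdot \frac{1}{59121} = \frac{38}{19707}$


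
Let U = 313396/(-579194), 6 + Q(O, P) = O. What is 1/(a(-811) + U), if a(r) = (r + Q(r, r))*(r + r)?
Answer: 289597/764714315054 ≈ 3.7870e-7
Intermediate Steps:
Q(O, P) = -6 + O
a(r) = 2*r*(-6 + 2*r) (a(r) = (r + (-6 + r))*(r + r) = (-6 + 2*r)*(2*r) = 2*r*(-6 + 2*r))
U = -156698/289597 (U = 313396*(-1/579194) = -156698/289597 ≈ -0.54109)
1/(a(-811) + U) = 1/(4*(-811)*(-3 - 811) - 156698/289597) = 1/(4*(-811)*(-814) - 156698/289597) = 1/(2640616 - 156698/289597) = 1/(764714315054/289597) = 289597/764714315054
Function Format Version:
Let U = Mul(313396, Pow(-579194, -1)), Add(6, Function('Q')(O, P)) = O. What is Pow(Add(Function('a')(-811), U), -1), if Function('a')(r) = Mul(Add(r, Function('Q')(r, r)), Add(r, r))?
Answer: Rational(289597, 764714315054) ≈ 3.7870e-7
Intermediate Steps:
Function('Q')(O, P) = Add(-6, O)
Function('a')(r) = Mul(2, r, Add(-6, Mul(2, r))) (Function('a')(r) = Mul(Add(r, Add(-6, r)), Add(r, r)) = Mul(Add(-6, Mul(2, r)), Mul(2, r)) = Mul(2, r, Add(-6, Mul(2, r))))
U = Rational(-156698, 289597) (U = Mul(313396, Rational(-1, 579194)) = Rational(-156698, 289597) ≈ -0.54109)
Pow(Add(Function('a')(-811), U), -1) = Pow(Add(Mul(4, -811, Add(-3, -811)), Rational(-156698, 289597)), -1) = Pow(Add(Mul(4, -811, -814), Rational(-156698, 289597)), -1) = Pow(Add(2640616, Rational(-156698, 289597)), -1) = Pow(Rational(764714315054, 289597), -1) = Rational(289597, 764714315054)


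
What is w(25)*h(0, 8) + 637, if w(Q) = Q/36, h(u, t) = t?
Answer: 5783/9 ≈ 642.56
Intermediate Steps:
w(Q) = Q/36 (w(Q) = Q*(1/36) = Q/36)
w(25)*h(0, 8) + 637 = ((1/36)*25)*8 + 637 = (25/36)*8 + 637 = 50/9 + 637 = 5783/9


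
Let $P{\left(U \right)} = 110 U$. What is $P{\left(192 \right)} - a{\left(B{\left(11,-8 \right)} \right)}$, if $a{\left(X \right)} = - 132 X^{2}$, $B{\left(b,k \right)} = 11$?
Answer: $37092$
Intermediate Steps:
$P{\left(192 \right)} - a{\left(B{\left(11,-8 \right)} \right)} = 110 \cdot 192 - - 132 \cdot 11^{2} = 21120 - \left(-132\right) 121 = 21120 - -15972 = 21120 + 15972 = 37092$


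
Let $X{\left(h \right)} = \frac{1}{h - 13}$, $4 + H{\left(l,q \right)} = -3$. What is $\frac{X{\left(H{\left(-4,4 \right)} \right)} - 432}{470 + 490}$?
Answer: $- \frac{8641}{19200} \approx -0.45005$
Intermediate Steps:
$H{\left(l,q \right)} = -7$ ($H{\left(l,q \right)} = -4 - 3 = -7$)
$X{\left(h \right)} = \frac{1}{-13 + h}$
$\frac{X{\left(H{\left(-4,4 \right)} \right)} - 432}{470 + 490} = \frac{\frac{1}{-13 - 7} - 432}{470 + 490} = \frac{\frac{1}{-20} - 432}{960} = \left(- \frac{1}{20} - 432\right) \frac{1}{960} = \left(- \frac{8641}{20}\right) \frac{1}{960} = - \frac{8641}{19200}$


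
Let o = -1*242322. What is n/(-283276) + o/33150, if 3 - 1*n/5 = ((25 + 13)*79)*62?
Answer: -6299075187/1565099900 ≈ -4.0247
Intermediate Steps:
o = -242322
n = -930605 (n = 15 - 5*(25 + 13)*79*62 = 15 - 5*38*79*62 = 15 - 15010*62 = 15 - 5*186124 = 15 - 930620 = -930605)
n/(-283276) + o/33150 = -930605/(-283276) - 242322/33150 = -930605*(-1/283276) - 242322*1/33150 = 930605/283276 - 40387/5525 = -6299075187/1565099900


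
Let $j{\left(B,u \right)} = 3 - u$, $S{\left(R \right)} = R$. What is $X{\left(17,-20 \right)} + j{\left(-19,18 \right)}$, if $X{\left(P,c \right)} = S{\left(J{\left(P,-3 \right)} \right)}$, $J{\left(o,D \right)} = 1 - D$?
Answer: $-11$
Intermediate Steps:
$X{\left(P,c \right)} = 4$ ($X{\left(P,c \right)} = 1 - -3 = 1 + 3 = 4$)
$X{\left(17,-20 \right)} + j{\left(-19,18 \right)} = 4 + \left(3 - 18\right) = 4 - 15 = -11$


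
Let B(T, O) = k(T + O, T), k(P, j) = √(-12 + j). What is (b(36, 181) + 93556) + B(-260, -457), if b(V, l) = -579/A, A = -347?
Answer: 32464511/347 + 4*I*√17 ≈ 93558.0 + 16.492*I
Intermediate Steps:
B(T, O) = √(-12 + T)
b(V, l) = 579/347 (b(V, l) = -579/(-347) = -579*(-1/347) = 579/347)
(b(36, 181) + 93556) + B(-260, -457) = (579/347 + 93556) + √(-12 - 260) = 32464511/347 + √(-272) = 32464511/347 + 4*I*√17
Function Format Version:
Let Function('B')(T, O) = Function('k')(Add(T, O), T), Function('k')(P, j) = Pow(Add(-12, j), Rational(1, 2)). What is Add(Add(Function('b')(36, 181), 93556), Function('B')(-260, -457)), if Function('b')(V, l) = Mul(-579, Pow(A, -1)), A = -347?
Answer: Add(Rational(32464511, 347), Mul(4, I, Pow(17, Rational(1, 2)))) ≈ Add(93558., Mul(16.492, I))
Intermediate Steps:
Function('B')(T, O) = Pow(Add(-12, T), Rational(1, 2))
Function('b')(V, l) = Rational(579, 347) (Function('b')(V, l) = Mul(-579, Pow(-347, -1)) = Mul(-579, Rational(-1, 347)) = Rational(579, 347))
Add(Add(Function('b')(36, 181), 93556), Function('B')(-260, -457)) = Add(Add(Rational(579, 347), 93556), Pow(Add(-12, -260), Rational(1, 2))) = Add(Rational(32464511, 347), Pow(-272, Rational(1, 2))) = Add(Rational(32464511, 347), Mul(4, I, Pow(17, Rational(1, 2))))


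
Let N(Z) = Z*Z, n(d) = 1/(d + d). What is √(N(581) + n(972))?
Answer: √3937311510/108 ≈ 581.00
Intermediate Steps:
n(d) = 1/(2*d)
N(Z) = Z²
√(N(581) + n(972)) = √(581² + (½)/972) = √(337561 + (½)*(1/972)) = √(337561 + 1/1944) = √(656218585/1944) = √3937311510/108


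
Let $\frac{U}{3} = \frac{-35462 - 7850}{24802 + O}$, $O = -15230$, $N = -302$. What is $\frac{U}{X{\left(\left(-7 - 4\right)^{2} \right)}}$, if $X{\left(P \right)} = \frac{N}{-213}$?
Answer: $- \frac{3459546}{361343} \approx -9.5741$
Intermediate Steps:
$X{\left(P \right)} = \frac{302}{213}$ ($X{\left(P \right)} = - \frac{302}{-213} = \left(-302\right) \left(- \frac{1}{213}\right) = \frac{302}{213}$)
$U = - \frac{32484}{2393}$ ($U = 3 \frac{-35462 - 7850}{24802 - 15230} = 3 \left(- \frac{43312}{9572}\right) = 3 \left(\left(-43312\right) \frac{1}{9572}\right) = 3 \left(- \frac{10828}{2393}\right) = - \frac{32484}{2393} \approx -13.575$)
$\frac{U}{X{\left(\left(-7 - 4\right)^{2} \right)}} = - \frac{32484}{2393 \cdot \frac{302}{213}} = \left(- \frac{32484}{2393}\right) \frac{213}{302} = - \frac{3459546}{361343}$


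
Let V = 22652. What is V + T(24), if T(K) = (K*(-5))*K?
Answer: 19772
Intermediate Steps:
T(K) = -5*K**2 (T(K) = (-5*K)*K = -5*K**2)
V + T(24) = 22652 - 5*24**2 = 22652 - 5*576 = 22652 - 2880 = 19772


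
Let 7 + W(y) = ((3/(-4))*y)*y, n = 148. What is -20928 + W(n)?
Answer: -37363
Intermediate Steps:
W(y) = -7 - 3*y²/4 (W(y) = -7 + ((3/(-4))*y)*y = -7 + ((3*(-¼))*y)*y = -7 + (-3*y/4)*y = -7 - 3*y²/4)
-20928 + W(n) = -20928 + (-7 - ¾*148²) = -20928 + (-7 - ¾*21904) = -20928 + (-7 - 16428) = -20928 - 16435 = -37363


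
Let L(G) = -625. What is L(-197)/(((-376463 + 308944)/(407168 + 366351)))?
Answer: 483449375/67519 ≈ 7160.2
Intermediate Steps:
L(-197)/(((-376463 + 308944)/(407168 + 366351))) = -625*(407168 + 366351)/(-376463 + 308944) = -625/((-67519/773519)) = -625/((-67519*1/773519)) = -625/(-67519/773519) = -625*(-773519/67519) = 483449375/67519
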